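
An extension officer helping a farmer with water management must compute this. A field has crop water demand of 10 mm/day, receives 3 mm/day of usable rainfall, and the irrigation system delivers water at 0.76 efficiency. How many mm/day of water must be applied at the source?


IWR = (ETc - Pe) / Ea
    = (10 - 3) / 0.76
    = 7 / 0.76
    = 9.21 mm/day


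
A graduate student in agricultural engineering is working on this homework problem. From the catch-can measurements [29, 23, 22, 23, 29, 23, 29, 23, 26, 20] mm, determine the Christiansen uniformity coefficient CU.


xbar = 247 / 10 = 24.700
sum|xi - xbar| = 28.400
CU = 100 * (1 - 28.400 / (10 * 24.700))
   = 100 * (1 - 0.1150)
   = 88.50%


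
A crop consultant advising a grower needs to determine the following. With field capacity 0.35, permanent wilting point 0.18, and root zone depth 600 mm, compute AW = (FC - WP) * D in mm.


AW = (FC - WP) * D
   = (0.35 - 0.18) * 600
   = 0.17 * 600
   = 102 mm


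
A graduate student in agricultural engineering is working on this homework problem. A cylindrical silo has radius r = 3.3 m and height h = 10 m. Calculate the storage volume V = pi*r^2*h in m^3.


V = pi * r^2 * h
  = pi * 3.3^2 * 10
  = pi * 10.89 * 10
  = 342.12 m^3


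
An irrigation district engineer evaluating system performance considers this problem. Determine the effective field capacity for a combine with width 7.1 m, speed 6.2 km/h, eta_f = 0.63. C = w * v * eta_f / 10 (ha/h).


C = w * v * eta_f / 10
  = 7.1 * 6.2 * 0.63 / 10
  = 27.73 / 10
  = 2.77 ha/h


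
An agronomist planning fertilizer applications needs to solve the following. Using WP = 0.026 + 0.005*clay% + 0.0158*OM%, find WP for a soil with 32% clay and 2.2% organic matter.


WP = 0.026 + 0.005*32 + 0.0158*2.2
   = 0.026 + 0.1600 + 0.0348
   = 0.2208


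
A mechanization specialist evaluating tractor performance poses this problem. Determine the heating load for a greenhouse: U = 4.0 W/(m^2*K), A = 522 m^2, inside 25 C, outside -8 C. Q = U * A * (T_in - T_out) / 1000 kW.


dT = 25 - (-8) = 33 K
Q = U * A * dT
  = 4.0 * 522 * 33
  = 68904 W = 68.90 kW


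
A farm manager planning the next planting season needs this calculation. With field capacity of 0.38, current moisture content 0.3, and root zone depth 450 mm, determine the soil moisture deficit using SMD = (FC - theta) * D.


SMD = (FC - theta) * D
    = (0.38 - 0.3) * 450
    = 0.080 * 450
    = 36 mm


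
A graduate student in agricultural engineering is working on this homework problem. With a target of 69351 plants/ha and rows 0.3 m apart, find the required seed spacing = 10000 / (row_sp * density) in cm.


spacing = 10000 / (row_sp * density)
        = 10000 / (0.3 * 69351)
        = 10000 / 20805.30
        = 0.48065 m = 48.06 cm


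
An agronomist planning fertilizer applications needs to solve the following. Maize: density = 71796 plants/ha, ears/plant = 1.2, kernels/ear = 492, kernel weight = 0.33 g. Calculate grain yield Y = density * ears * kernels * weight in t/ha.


Y = density * ears * kernels * kw
  = 71796 * 1.2 * 492 * 0.33 g/ha
  = 13988158.27 g/ha
  = 13988.16 kg/ha = 13.99 t/ha


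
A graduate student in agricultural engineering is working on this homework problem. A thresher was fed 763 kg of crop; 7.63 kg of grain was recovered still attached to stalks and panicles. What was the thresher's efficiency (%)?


eta = (total - unthreshed) / total * 100
    = (763 - 7.63) / 763 * 100
    = 755.37 / 763 * 100
    = 99%


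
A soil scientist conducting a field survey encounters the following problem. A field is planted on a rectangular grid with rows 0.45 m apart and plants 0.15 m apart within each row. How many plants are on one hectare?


D = 10000 / (row_sp * plant_sp)
  = 10000 / (0.45 * 0.15)
  = 10000 / 0.0675
  = 148148.15 plants/ha


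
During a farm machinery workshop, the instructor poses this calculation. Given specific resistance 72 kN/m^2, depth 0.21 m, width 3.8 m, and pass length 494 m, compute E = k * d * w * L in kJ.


E = k * d * w * L
  = 72 * 0.21 * 3.8 * 494
  = 28383.26 kJ


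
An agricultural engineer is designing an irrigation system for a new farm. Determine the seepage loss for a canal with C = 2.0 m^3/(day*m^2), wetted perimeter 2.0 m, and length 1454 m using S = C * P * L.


S = C * P * L
  = 2.0 * 2.0 * 1454
  = 5816 m^3/day


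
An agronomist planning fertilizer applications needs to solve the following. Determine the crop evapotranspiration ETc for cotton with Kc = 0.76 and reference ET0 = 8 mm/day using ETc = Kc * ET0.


ETc = Kc * ET0
    = 0.76 * 8
    = 6.08 mm/day


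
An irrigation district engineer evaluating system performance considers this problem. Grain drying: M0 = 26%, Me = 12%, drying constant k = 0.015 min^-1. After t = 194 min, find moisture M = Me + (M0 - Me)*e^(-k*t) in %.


M = Me + (M0 - Me) * e^(-k*t)
  = 12 + (26 - 12) * e^(-0.015*194)
  = 12 + 14 * e^(-2.910)
  = 12 + 14 * 0.05448
  = 12 + 0.7627
  = 12.76%


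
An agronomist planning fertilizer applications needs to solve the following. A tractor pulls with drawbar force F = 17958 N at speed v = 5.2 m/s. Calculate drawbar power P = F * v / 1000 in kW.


P = F * v / 1000
  = 17958 * 5.2 / 1000
  = 93381.60 / 1000
  = 93.38 kW


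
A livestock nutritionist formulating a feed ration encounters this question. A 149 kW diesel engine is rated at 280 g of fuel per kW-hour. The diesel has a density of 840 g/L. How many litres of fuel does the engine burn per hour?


FC = P * BSFC / rho_fuel
   = 149 * 280 / 840
   = 41720 / 840
   = 49.67 L/h


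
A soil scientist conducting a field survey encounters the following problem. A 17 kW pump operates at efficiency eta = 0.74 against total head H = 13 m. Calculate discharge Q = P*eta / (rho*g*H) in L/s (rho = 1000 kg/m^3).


Q = (P * 1000 * eta) / (rho * g * H)
  = (17 * 1000 * 0.74) / (1000 * 9.81 * 13)
  = 12580 / 127530
  = 0.09864 m^3/s = 98.64 L/s


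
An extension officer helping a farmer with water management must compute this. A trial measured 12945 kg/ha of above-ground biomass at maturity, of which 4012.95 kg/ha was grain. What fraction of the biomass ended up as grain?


HI = grain_yield / biomass
   = 4012.95 / 12945
   = 0.31


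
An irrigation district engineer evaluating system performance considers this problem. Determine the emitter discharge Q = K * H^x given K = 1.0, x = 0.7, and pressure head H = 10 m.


Q = K * H^x
  = 1.0 * 10^0.7
  = 1.0 * 5.0119
  = 5.01 L/h


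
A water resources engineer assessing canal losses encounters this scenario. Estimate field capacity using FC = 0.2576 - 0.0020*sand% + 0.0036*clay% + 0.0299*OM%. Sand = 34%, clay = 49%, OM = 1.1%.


FC = 0.2576 - 0.0020*34 + 0.0036*49 + 0.0299*1.1
   = 0.2576 - 0.0680 + 0.1764 + 0.0329
   = 0.3989


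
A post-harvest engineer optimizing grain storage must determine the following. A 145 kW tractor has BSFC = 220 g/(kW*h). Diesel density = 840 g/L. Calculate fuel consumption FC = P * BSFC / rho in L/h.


FC = P * BSFC / rho_fuel
   = 145 * 220 / 840
   = 31900 / 840
   = 37.98 L/h


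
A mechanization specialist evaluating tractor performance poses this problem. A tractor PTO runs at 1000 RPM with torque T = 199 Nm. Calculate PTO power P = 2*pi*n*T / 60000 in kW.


P = 2*pi*n*T / 60000
  = 2*pi * 1000 * 199 / 60000
  = 1250353.88 / 60000
  = 20.84 kW


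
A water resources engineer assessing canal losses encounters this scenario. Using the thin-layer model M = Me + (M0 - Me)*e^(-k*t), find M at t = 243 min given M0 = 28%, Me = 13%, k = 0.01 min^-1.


M = Me + (M0 - Me) * e^(-k*t)
  = 13 + (28 - 13) * e^(-0.01*243)
  = 13 + 15 * e^(-2.430)
  = 13 + 15 * 0.08804
  = 13 + 1.3206
  = 14.32%


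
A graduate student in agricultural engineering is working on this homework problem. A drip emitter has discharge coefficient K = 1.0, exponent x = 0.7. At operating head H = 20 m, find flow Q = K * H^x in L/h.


Q = K * H^x
  = 1.0 * 20^0.7
  = 1.0 * 8.1418
  = 8.14 L/h


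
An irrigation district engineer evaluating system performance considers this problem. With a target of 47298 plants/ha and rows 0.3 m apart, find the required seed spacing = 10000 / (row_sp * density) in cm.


spacing = 10000 / (row_sp * density)
        = 10000 / (0.3 * 47298)
        = 10000 / 14189.40
        = 0.70475 m = 70.48 cm


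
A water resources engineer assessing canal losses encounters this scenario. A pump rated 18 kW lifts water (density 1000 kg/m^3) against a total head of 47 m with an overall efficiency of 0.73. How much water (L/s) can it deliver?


Q = (P * 1000 * eta) / (rho * g * H)
  = (18 * 1000 * 0.73) / (1000 * 9.81 * 47)
  = 13140 / 461070
  = 0.02850 m^3/s = 28.50 L/s


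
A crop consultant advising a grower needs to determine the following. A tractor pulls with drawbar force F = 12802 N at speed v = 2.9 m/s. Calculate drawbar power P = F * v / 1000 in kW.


P = F * v / 1000
  = 12802 * 2.9 / 1000
  = 37125.80 / 1000
  = 37.13 kW


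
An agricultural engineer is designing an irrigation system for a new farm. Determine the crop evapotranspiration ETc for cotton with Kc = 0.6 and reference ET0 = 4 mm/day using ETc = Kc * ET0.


ETc = Kc * ET0
    = 0.6 * 4
    = 2.40 mm/day


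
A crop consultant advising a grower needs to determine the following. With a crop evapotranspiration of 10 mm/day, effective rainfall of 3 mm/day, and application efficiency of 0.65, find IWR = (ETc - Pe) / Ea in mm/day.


IWR = (ETc - Pe) / Ea
    = (10 - 3) / 0.65
    = 7 / 0.65
    = 10.77 mm/day


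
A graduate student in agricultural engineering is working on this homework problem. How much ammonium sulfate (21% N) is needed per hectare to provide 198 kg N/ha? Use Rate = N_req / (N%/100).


Rate = N_required / (N_content / 100)
     = 198 / (21 / 100)
     = 198 / 0.21
     = 942.86 kg/ha


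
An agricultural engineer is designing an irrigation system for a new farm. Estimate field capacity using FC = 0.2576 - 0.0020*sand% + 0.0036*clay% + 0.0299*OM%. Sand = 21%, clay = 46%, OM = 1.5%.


FC = 0.2576 - 0.0020*21 + 0.0036*46 + 0.0299*1.5
   = 0.2576 - 0.0420 + 0.1656 + 0.0449
   = 0.4261


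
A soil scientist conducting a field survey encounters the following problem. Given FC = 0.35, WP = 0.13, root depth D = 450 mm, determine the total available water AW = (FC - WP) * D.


AW = (FC - WP) * D
   = (0.35 - 0.13) * 450
   = 0.22 * 450
   = 99 mm


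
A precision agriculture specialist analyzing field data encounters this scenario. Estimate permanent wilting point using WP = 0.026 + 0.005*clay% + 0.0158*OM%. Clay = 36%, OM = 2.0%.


WP = 0.026 + 0.005*36 + 0.0158*2.0
   = 0.026 + 0.1800 + 0.0316
   = 0.2376


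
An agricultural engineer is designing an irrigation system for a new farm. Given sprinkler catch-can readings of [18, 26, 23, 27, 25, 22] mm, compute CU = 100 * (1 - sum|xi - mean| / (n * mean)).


xbar = 141 / 6 = 23.500
sum|xi - xbar| = 15
CU = 100 * (1 - 15 / (6 * 23.500))
   = 100 * (1 - 0.1064)
   = 89.36%


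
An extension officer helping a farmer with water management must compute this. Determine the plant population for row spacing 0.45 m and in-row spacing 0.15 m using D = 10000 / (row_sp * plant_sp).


D = 10000 / (row_sp * plant_sp)
  = 10000 / (0.45 * 0.15)
  = 10000 / 0.0675
  = 148148.15 plants/ha


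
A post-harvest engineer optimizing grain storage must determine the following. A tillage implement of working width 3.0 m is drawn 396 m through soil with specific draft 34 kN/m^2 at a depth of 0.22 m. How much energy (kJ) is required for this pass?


E = k * d * w * L
  = 34 * 0.22 * 3.0 * 396
  = 8886.24 kJ


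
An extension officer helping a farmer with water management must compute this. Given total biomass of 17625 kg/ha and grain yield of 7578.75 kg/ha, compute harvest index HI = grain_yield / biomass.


HI = grain_yield / biomass
   = 7578.75 / 17625
   = 0.43


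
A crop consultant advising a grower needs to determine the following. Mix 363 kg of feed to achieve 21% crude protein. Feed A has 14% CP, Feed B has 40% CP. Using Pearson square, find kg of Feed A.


parts_A = CP_b - target = 40 - 21 = 19
parts_B = target - CP_a = 21 - 14 = 7
total_parts = 19 + 7 = 26
Feed A = 363 * 19 / 26 = 265.27 kg
Feed B = 363 * 7 / 26 = 97.73 kg

265.27 kg


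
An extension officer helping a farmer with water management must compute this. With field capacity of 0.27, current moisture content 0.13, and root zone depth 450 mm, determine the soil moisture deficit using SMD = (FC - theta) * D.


SMD = (FC - theta) * D
    = (0.27 - 0.13) * 450
    = 0.140 * 450
    = 63 mm


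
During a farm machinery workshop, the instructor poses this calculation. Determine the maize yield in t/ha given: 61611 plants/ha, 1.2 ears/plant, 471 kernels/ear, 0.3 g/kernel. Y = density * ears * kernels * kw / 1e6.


Y = density * ears * kernels * kw
  = 61611 * 1.2 * 471 * 0.3 g/ha
  = 10446761.16 g/ha
  = 10446.76 kg/ha = 10.45 t/ha


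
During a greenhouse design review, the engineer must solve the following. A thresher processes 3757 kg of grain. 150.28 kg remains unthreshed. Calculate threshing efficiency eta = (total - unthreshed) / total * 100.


eta = (total - unthreshed) / total * 100
    = (3757 - 150.28) / 3757 * 100
    = 3606.72 / 3757 * 100
    = 96%


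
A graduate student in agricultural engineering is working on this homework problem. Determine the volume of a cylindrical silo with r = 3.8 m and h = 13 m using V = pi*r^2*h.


V = pi * r^2 * h
  = pi * 3.8^2 * 13
  = pi * 14.44 * 13
  = 589.74 m^3


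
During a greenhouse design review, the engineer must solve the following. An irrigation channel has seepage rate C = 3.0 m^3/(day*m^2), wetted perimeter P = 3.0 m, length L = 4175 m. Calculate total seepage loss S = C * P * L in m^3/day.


S = C * P * L
  = 3.0 * 3.0 * 4175
  = 37575 m^3/day


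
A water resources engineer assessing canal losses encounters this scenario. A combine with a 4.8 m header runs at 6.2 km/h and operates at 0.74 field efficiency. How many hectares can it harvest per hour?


C = w * v * eta_f / 10
  = 4.8 * 6.2 * 0.74 / 10
  = 22.02 / 10
  = 2.20 ha/h


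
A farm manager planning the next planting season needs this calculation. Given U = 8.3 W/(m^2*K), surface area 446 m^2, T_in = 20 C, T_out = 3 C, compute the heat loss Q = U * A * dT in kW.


dT = 20 - (3) = 17 K
Q = U * A * dT
  = 8.3 * 446 * 17
  = 62930.60 W = 62.93 kW


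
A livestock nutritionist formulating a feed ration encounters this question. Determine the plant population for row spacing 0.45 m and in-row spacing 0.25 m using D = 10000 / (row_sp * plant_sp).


D = 10000 / (row_sp * plant_sp)
  = 10000 / (0.45 * 0.25)
  = 10000 / 0.1125
  = 88888.89 plants/ha


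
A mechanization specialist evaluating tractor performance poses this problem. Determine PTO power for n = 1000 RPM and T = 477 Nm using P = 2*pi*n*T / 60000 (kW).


P = 2*pi*n*T / 60000
  = 2*pi * 1000 * 477 / 60000
  = 2997079.39 / 60000
  = 49.95 kW


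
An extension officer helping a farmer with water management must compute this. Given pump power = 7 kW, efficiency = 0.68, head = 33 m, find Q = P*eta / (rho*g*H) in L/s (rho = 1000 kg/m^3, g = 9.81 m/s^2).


Q = (P * 1000 * eta) / (rho * g * H)
  = (7 * 1000 * 0.68) / (1000 * 9.81 * 33)
  = 4760 / 323730
  = 0.01470 m^3/s = 14.70 L/s


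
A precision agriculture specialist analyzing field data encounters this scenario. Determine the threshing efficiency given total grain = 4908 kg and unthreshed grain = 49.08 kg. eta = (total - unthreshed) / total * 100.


eta = (total - unthreshed) / total * 100
    = (4908 - 49.08) / 4908 * 100
    = 4858.92 / 4908 * 100
    = 99%


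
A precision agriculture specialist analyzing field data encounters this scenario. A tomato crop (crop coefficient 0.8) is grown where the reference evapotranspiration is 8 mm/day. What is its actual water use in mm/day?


ETc = Kc * ET0
    = 0.8 * 8
    = 6.40 mm/day


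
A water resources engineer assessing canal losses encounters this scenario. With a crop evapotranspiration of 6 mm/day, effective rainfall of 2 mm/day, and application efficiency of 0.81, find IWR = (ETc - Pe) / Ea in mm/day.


IWR = (ETc - Pe) / Ea
    = (6 - 2) / 0.81
    = 4 / 0.81
    = 4.94 mm/day


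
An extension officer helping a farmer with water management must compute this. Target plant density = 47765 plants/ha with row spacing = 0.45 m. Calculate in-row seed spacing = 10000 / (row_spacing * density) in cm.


spacing = 10000 / (row_sp * density)
        = 10000 / (0.45 * 47765)
        = 10000 / 21494.25
        = 0.46524 m = 46.52 cm


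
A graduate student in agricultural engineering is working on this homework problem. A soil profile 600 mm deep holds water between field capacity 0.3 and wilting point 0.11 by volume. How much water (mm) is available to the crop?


AW = (FC - WP) * D
   = (0.3 - 0.11) * 600
   = 0.19 * 600
   = 114 mm


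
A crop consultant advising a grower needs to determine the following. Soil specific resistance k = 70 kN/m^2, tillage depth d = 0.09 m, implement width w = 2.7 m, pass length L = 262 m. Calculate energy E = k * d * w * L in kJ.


E = k * d * w * L
  = 70 * 0.09 * 2.7 * 262
  = 4456.62 kJ


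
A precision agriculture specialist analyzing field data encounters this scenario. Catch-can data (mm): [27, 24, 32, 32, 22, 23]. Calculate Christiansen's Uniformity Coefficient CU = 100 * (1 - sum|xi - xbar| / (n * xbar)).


xbar = 160 / 6 = 26.667
sum|xi - xbar| = 22
CU = 100 * (1 - 22 / (6 * 26.667))
   = 100 * (1 - 0.1375)
   = 86.25%


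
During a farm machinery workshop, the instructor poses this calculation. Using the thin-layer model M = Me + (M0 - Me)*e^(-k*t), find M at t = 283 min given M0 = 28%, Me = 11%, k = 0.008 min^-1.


M = Me + (M0 - Me) * e^(-k*t)
  = 11 + (28 - 11) * e^(-0.008*283)
  = 11 + 17 * e^(-2.264)
  = 11 + 17 * 0.10393
  = 11 + 1.7669
  = 12.77%


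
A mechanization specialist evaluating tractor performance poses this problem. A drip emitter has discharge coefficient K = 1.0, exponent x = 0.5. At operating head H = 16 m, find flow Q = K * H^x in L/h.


Q = K * H^x
  = 1.0 * 16^0.5
  = 1.0 * 4
  = 4 L/h


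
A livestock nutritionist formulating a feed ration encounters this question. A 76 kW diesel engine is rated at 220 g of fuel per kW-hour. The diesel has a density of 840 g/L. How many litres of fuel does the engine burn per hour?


FC = P * BSFC / rho_fuel
   = 76 * 220 / 840
   = 16720 / 840
   = 19.90 L/h


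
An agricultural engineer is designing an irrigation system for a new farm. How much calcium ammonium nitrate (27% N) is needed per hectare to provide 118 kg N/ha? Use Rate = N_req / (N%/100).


Rate = N_required / (N_content / 100)
     = 118 / (27 / 100)
     = 118 / 0.27
     = 437.04 kg/ha


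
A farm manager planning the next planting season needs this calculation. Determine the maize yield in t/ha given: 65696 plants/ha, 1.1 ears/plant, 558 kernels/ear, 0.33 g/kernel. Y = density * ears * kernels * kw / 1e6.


Y = density * ears * kernels * kw
  = 65696 * 1.1 * 558 * 0.33 g/ha
  = 13306987.58 g/ha
  = 13306.99 kg/ha = 13.31 t/ha


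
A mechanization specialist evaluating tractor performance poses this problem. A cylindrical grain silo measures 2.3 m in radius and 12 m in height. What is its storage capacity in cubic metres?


V = pi * r^2 * h
  = pi * 2.3^2 * 12
  = pi * 5.29 * 12
  = 199.43 m^3


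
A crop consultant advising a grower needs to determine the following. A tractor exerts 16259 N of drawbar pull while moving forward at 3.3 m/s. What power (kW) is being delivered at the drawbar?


P = F * v / 1000
  = 16259 * 3.3 / 1000
  = 53654.70 / 1000
  = 53.65 kW


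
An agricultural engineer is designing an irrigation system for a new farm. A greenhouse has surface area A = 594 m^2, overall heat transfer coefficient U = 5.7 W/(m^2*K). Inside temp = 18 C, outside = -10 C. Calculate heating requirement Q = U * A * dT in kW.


dT = 18 - (-10) = 28 K
Q = U * A * dT
  = 5.7 * 594 * 28
  = 94802.40 W = 94.80 kW


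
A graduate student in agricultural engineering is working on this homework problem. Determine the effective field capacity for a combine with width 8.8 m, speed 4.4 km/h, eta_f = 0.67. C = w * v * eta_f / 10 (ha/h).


C = w * v * eta_f / 10
  = 8.8 * 4.4 * 0.67 / 10
  = 25.94 / 10
  = 2.59 ha/h


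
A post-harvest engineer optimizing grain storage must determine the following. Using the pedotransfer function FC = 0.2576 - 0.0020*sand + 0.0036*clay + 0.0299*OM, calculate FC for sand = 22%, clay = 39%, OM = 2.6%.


FC = 0.2576 - 0.0020*22 + 0.0036*39 + 0.0299*2.6
   = 0.2576 - 0.0440 + 0.1404 + 0.0777
   = 0.4317


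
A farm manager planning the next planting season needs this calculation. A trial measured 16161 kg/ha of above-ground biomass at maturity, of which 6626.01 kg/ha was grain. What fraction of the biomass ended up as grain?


HI = grain_yield / biomass
   = 6626.01 / 16161
   = 0.41


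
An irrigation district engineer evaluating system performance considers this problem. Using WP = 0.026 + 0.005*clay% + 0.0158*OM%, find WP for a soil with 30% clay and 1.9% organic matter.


WP = 0.026 + 0.005*30 + 0.0158*1.9
   = 0.026 + 0.1500 + 0.0300
   = 0.2060


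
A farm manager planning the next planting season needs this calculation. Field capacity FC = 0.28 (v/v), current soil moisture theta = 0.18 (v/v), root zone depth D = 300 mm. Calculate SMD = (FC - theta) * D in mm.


SMD = (FC - theta) * D
    = (0.28 - 0.18) * 300
    = 0.100 * 300
    = 30 mm


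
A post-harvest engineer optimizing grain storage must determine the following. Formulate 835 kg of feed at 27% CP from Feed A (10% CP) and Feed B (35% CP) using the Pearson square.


parts_A = CP_b - target = 35 - 27 = 8
parts_B = target - CP_a = 27 - 10 = 17
total_parts = 8 + 17 = 25
Feed A = 835 * 8 / 25 = 267.20 kg
Feed B = 835 * 17 / 25 = 567.80 kg

267.20 kg


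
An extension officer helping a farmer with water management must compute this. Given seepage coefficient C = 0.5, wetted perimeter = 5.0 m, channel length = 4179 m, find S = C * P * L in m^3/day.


S = C * P * L
  = 0.5 * 5.0 * 4179
  = 10447.50 m^3/day


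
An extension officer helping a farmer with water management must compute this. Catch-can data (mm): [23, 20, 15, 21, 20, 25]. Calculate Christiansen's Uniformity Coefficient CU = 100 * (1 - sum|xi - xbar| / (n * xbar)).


xbar = 124 / 6 = 20.667
sum|xi - xbar| = 14
CU = 100 * (1 - 14 / (6 * 20.667))
   = 100 * (1 - 0.1129)
   = 88.71%


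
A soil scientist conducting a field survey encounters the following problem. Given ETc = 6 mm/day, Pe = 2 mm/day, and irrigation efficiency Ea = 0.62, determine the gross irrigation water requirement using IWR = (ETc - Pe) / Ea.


IWR = (ETc - Pe) / Ea
    = (6 - 2) / 0.62
    = 4 / 0.62
    = 6.45 mm/day


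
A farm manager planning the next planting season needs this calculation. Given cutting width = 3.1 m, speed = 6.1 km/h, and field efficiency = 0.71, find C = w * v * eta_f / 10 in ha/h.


C = w * v * eta_f / 10
  = 3.1 * 6.1 * 0.71 / 10
  = 13.43 / 10
  = 1.34 ha/h


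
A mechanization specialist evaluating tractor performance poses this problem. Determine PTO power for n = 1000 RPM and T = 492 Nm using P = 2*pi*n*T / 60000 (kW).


P = 2*pi*n*T / 60000
  = 2*pi * 1000 * 492 / 60000
  = 3091327.17 / 60000
  = 51.52 kW


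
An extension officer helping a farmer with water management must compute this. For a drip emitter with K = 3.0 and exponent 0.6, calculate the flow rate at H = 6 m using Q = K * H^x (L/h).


Q = K * H^x
  = 3.0 * 6^0.6
  = 3.0 * 2.9302
  = 8.79 L/h


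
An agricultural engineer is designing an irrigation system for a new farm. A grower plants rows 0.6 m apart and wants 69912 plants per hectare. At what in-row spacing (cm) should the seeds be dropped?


spacing = 10000 / (row_sp * density)
        = 10000 / (0.6 * 69912)
        = 10000 / 41947.20
        = 0.23839 m = 23.84 cm


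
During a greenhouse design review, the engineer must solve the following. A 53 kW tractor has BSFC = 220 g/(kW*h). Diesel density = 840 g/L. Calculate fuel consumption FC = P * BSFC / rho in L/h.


FC = P * BSFC / rho_fuel
   = 53 * 220 / 840
   = 11660 / 840
   = 13.88 L/h


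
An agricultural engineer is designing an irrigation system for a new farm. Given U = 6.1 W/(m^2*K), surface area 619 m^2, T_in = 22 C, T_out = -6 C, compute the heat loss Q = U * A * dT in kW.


dT = 22 - (-6) = 28 K
Q = U * A * dT
  = 6.1 * 619 * 28
  = 105725.20 W = 105.73 kW


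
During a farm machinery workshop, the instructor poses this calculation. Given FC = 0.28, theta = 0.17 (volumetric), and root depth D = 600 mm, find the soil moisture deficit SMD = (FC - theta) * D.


SMD = (FC - theta) * D
    = (0.28 - 0.17) * 600
    = 0.110 * 600
    = 66 mm


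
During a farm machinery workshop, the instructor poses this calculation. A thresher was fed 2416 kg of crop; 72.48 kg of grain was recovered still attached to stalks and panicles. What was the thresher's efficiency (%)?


eta = (total - unthreshed) / total * 100
    = (2416 - 72.48) / 2416 * 100
    = 2343.52 / 2416 * 100
    = 97%


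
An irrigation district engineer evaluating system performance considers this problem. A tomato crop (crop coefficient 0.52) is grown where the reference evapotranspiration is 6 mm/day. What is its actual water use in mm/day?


ETc = Kc * ET0
    = 0.52 * 6
    = 3.12 mm/day


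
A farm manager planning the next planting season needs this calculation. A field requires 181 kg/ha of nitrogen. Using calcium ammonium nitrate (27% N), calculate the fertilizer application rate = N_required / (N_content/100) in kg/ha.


Rate = N_required / (N_content / 100)
     = 181 / (27 / 100)
     = 181 / 0.27
     = 670.37 kg/ha


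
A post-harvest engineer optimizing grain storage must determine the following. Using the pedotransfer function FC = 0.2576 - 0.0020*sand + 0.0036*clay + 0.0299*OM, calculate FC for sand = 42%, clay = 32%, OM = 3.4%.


FC = 0.2576 - 0.0020*42 + 0.0036*32 + 0.0299*3.4
   = 0.2576 - 0.0840 + 0.1152 + 0.1017
   = 0.3905


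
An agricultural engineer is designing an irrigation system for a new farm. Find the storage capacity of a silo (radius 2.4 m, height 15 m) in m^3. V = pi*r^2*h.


V = pi * r^2 * h
  = pi * 2.4^2 * 15
  = pi * 5.76 * 15
  = 271.43 m^3


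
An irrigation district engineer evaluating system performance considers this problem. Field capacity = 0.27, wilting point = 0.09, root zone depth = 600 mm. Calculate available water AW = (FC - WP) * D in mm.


AW = (FC - WP) * D
   = (0.27 - 0.09) * 600
   = 0.18 * 600
   = 108 mm


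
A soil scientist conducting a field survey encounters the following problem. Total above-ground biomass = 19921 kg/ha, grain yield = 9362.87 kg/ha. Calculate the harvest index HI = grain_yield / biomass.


HI = grain_yield / biomass
   = 9362.87 / 19921
   = 0.47


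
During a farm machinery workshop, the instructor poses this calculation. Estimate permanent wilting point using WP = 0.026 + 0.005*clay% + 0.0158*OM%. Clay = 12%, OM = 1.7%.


WP = 0.026 + 0.005*12 + 0.0158*1.7
   = 0.026 + 0.0600 + 0.0269
   = 0.1129


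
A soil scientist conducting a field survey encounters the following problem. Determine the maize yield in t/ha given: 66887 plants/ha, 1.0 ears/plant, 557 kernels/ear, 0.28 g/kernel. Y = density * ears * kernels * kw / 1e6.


Y = density * ears * kernels * kw
  = 66887 * 1.0 * 557 * 0.28 g/ha
  = 10431696.52 g/ha
  = 10431.70 kg/ha = 10.43 t/ha


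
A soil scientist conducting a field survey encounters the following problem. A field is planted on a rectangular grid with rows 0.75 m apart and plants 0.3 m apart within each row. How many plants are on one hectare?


D = 10000 / (row_sp * plant_sp)
  = 10000 / (0.75 * 0.3)
  = 10000 / 0.2250
  = 44444.44 plants/ha


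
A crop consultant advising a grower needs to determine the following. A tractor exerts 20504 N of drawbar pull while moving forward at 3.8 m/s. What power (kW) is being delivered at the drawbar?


P = F * v / 1000
  = 20504 * 3.8 / 1000
  = 77915.20 / 1000
  = 77.92 kW


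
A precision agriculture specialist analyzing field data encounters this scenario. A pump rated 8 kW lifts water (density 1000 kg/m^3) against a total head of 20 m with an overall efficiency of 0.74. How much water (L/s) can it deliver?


Q = (P * 1000 * eta) / (rho * g * H)
  = (8 * 1000 * 0.74) / (1000 * 9.81 * 20)
  = 5920 / 196200
  = 0.03017 m^3/s = 30.17 L/s


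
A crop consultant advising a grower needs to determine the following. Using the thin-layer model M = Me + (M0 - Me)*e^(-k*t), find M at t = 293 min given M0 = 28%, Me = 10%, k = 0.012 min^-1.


M = Me + (M0 - Me) * e^(-k*t)
  = 10 + (28 - 10) * e^(-0.012*293)
  = 10 + 18 * e^(-3.516)
  = 10 + 18 * 0.02972
  = 10 + 0.5349
  = 10.53%


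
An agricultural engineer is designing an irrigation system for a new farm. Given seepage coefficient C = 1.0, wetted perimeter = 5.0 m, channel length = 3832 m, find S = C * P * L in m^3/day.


S = C * P * L
  = 1.0 * 5.0 * 3832
  = 19160 m^3/day


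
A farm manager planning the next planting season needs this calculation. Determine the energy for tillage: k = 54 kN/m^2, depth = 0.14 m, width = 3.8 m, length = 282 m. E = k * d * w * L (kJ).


E = k * d * w * L
  = 54 * 0.14 * 3.8 * 282
  = 8101.30 kJ


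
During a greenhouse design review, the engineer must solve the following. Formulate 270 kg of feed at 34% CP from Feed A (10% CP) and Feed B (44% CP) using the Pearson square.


parts_A = CP_b - target = 44 - 34 = 10
parts_B = target - CP_a = 34 - 10 = 24
total_parts = 10 + 24 = 34
Feed A = 270 * 10 / 34 = 79.41 kg
Feed B = 270 * 24 / 34 = 190.59 kg

79.41 kg


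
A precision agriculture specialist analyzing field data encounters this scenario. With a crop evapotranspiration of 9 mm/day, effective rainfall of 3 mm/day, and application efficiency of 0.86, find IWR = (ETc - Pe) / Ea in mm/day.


IWR = (ETc - Pe) / Ea
    = (9 - 3) / 0.86
    = 6 / 0.86
    = 6.98 mm/day


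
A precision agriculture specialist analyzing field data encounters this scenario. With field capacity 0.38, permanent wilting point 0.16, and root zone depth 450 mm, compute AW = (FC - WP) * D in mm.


AW = (FC - WP) * D
   = (0.38 - 0.16) * 450
   = 0.22 * 450
   = 99 mm


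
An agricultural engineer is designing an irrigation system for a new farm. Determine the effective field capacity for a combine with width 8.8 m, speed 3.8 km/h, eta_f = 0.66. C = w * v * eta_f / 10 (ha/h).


C = w * v * eta_f / 10
  = 8.8 * 3.8 * 0.66 / 10
  = 22.07 / 10
  = 2.21 ha/h


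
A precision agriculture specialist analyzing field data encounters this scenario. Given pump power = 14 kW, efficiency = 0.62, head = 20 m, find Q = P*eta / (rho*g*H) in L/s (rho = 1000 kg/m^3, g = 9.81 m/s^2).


Q = (P * 1000 * eta) / (rho * g * H)
  = (14 * 1000 * 0.62) / (1000 * 9.81 * 20)
  = 8680 / 196200
  = 0.04424 m^3/s = 44.24 L/s


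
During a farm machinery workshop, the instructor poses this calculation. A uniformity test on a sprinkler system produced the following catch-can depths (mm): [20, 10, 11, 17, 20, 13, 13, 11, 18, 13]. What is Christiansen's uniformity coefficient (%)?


xbar = 146 / 10 = 14.600
sum|xi - xbar| = 33.200
CU = 100 * (1 - 33.200 / (10 * 14.600))
   = 100 * (1 - 0.2274)
   = 77.26%


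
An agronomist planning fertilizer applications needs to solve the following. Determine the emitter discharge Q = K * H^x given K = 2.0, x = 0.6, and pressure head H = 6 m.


Q = K * H^x
  = 2.0 * 6^0.6
  = 2.0 * 2.9302
  = 5.86 L/h


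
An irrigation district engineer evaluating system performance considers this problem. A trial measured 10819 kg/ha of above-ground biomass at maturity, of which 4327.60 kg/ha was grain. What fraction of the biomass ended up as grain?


HI = grain_yield / biomass
   = 4327.60 / 10819
   = 0.40


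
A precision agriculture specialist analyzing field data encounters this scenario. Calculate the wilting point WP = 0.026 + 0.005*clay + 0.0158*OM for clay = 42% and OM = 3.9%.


WP = 0.026 + 0.005*42 + 0.0158*3.9
   = 0.026 + 0.2100 + 0.0616
   = 0.2976


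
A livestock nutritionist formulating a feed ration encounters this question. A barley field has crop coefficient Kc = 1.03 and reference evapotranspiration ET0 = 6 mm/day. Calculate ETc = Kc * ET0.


ETc = Kc * ET0
    = 1.03 * 6
    = 6.18 mm/day


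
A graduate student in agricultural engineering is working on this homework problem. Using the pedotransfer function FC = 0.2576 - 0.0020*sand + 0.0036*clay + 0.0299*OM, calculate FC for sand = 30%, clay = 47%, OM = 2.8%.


FC = 0.2576 - 0.0020*30 + 0.0036*47 + 0.0299*2.8
   = 0.2576 - 0.0600 + 0.1692 + 0.0837
   = 0.4505


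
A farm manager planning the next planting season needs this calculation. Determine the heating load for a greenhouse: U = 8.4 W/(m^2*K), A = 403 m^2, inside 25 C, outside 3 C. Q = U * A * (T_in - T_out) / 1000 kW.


dT = 25 - (3) = 22 K
Q = U * A * dT
  = 8.4 * 403 * 22
  = 74474.40 W = 74.47 kW


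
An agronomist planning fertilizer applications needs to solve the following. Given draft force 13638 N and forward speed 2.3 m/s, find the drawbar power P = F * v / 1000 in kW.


P = F * v / 1000
  = 13638 * 2.3 / 1000
  = 31367.40 / 1000
  = 31.37 kW


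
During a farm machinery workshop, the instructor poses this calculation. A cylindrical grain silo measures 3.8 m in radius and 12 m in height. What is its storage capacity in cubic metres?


V = pi * r^2 * h
  = pi * 3.8^2 * 12
  = pi * 14.44 * 12
  = 544.38 m^3


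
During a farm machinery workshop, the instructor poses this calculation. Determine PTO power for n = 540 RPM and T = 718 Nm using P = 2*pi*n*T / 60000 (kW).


P = 2*pi*n*T / 60000
  = 2*pi * 540 * 718 / 60000
  = 2436116.61 / 60000
  = 40.60 kW


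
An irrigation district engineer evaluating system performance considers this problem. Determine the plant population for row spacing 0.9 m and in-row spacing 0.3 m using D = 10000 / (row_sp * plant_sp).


D = 10000 / (row_sp * plant_sp)
  = 10000 / (0.9 * 0.3)
  = 10000 / 0.2700
  = 37037.04 plants/ha


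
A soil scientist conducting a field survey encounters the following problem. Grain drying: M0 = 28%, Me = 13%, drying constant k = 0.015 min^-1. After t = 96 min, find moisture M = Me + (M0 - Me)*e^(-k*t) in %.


M = Me + (M0 - Me) * e^(-k*t)
  = 13 + (28 - 13) * e^(-0.015*96)
  = 13 + 15 * e^(-1.440)
  = 13 + 15 * 0.23693
  = 13 + 3.5539
  = 16.55%


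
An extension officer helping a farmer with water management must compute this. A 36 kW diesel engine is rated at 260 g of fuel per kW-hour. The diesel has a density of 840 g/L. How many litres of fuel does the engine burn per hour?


FC = P * BSFC / rho_fuel
   = 36 * 260 / 840
   = 9360 / 840
   = 11.14 L/h


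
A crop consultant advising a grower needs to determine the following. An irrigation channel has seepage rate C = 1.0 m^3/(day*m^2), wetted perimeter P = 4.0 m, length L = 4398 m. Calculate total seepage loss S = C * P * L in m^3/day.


S = C * P * L
  = 1.0 * 4.0 * 4398
  = 17592 m^3/day


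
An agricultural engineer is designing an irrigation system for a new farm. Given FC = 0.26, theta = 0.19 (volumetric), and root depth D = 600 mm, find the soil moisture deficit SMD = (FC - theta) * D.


SMD = (FC - theta) * D
    = (0.26 - 0.19) * 600
    = 0.070 * 600
    = 42 mm


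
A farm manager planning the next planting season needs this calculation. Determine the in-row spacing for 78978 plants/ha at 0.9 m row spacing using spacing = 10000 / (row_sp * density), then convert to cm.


spacing = 10000 / (row_sp * density)
        = 10000 / (0.9 * 78978)
        = 10000 / 71080.20
        = 0.14069 m = 14.07 cm


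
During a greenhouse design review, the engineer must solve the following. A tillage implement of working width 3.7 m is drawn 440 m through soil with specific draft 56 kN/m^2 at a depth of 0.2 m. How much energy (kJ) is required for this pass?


E = k * d * w * L
  = 56 * 0.2 * 3.7 * 440
  = 18233.60 kJ


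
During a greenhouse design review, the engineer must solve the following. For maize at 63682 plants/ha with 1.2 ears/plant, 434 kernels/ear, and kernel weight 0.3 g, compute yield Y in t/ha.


Y = density * ears * kernels * kw
  = 63682 * 1.2 * 434 * 0.3 g/ha
  = 9949675.68 g/ha
  = 9949.68 kg/ha = 9.95 t/ha


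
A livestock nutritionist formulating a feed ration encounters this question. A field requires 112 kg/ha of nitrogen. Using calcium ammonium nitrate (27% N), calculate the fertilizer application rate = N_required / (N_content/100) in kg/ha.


Rate = N_required / (N_content / 100)
     = 112 / (27 / 100)
     = 112 / 0.27
     = 414.81 kg/ha


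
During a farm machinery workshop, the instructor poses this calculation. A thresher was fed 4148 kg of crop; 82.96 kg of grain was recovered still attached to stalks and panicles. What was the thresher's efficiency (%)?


eta = (total - unthreshed) / total * 100
    = (4148 - 82.96) / 4148 * 100
    = 4065.04 / 4148 * 100
    = 98%


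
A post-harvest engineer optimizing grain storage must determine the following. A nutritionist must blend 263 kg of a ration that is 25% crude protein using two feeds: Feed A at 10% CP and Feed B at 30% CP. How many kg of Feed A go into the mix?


parts_A = CP_b - target = 30 - 25 = 5
parts_B = target - CP_a = 25 - 10 = 15
total_parts = 5 + 15 = 20
Feed A = 263 * 5 / 20 = 65.75 kg
Feed B = 263 * 15 / 20 = 197.25 kg

65.75 kg


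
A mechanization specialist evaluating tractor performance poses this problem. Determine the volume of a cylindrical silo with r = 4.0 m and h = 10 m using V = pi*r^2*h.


V = pi * r^2 * h
  = pi * 4.0^2 * 10
  = pi * 16 * 10
  = 502.65 m^3


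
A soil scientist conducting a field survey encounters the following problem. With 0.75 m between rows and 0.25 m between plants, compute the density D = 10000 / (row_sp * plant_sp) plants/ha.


D = 10000 / (row_sp * plant_sp)
  = 10000 / (0.75 * 0.25)
  = 10000 / 0.1875
  = 53333.33 plants/ha


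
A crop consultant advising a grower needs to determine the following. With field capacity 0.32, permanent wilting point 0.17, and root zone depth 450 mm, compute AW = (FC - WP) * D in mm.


AW = (FC - WP) * D
   = (0.32 - 0.17) * 450
   = 0.15 * 450
   = 67.50 mm


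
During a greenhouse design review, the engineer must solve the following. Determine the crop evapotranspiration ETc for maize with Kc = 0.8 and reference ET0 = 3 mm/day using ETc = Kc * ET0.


ETc = Kc * ET0
    = 0.8 * 3
    = 2.40 mm/day


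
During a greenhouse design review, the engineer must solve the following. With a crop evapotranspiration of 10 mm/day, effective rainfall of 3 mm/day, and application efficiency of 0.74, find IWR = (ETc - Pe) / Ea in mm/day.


IWR = (ETc - Pe) / Ea
    = (10 - 3) / 0.74
    = 7 / 0.74
    = 9.46 mm/day


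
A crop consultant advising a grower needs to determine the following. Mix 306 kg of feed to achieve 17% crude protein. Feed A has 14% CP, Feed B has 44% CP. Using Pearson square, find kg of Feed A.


parts_A = CP_b - target = 44 - 17 = 27
parts_B = target - CP_a = 17 - 14 = 3
total_parts = 27 + 3 = 30
Feed A = 306 * 27 / 30 = 275.40 kg
Feed B = 306 * 3 / 30 = 30.60 kg

275.40 kg


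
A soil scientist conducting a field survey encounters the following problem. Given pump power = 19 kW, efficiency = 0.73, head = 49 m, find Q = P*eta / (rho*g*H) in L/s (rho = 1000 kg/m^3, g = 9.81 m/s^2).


Q = (P * 1000 * eta) / (rho * g * H)
  = (19 * 1000 * 0.73) / (1000 * 9.81 * 49)
  = 13870 / 480690
  = 0.02885 m^3/s = 28.85 L/s
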